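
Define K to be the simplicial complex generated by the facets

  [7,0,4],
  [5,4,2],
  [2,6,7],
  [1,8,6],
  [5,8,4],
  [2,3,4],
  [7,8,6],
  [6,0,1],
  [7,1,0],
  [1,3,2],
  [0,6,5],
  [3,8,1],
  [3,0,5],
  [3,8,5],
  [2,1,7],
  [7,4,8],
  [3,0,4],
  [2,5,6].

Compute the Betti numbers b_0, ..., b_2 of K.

Order the vertices as 0 < 1 < 2 < 3 < 4 < 5 < 6 < 7 < 8. Listing each simplex with vertices in this order, K has dimension 2 with simplices:

  0-simplices (9): [0], [1], [2], [3], [4], [5], [6], [7], [8]
  1-simplices (27): (27 of them)
  2-simplices (18): [0,1,6], [0,1,7], [0,3,4], [0,3,5], [0,4,7], [0,5,6], [1,2,3], [1,2,7], [1,3,8], [1,6,8], [2,3,4], [2,4,5], [2,5,6], [2,6,7], [3,5,8], [4,5,8], [4,7,8], [6,7,8]

so the chain groups are C_0 ≅ Z^9, C_1 ≅ Z^27, C_2 ≅ Z^18.

The boundary map ∂_1: C_1 → C_0 is given by ∂[p,q] = [q] − [p].
The resulting 9×27 matrix has rank 8, and its Smith normal form has invariant factors (1,1,1,1,1,1,1,1).

Boundary ∂_2: C_2 → C_1 sends each 2-simplex [p,q,r] to [q,r] − [p,r] + [p,q]. For instance
  ∂[2,5,6] = [5,6] − [2,6] + [2,5],
  ∂[2,4,5] = [4,5] − [2,5] + [2,4].
The 27×18 boundary matrix has rank 18 and Smith normal form diag(1,1,1,1,1,1,1,1,1,1,1,1,1,1,1,1,1,2).

Reading off H_k = ker ∂_k / im ∂_{k+1}:

  H_0: rank C_0 − rank ∂_1 = 9 − 8 = 1, and the invariant factors of ∂_1 are all 1, so H_0 ≅ Z.
  H_1: rank ker ∂_1 − rank ∂_2 = (27 − 8) − 18 = 1, and ∂_2 has invariant factor 2 > 1, so H_1 ≅ Z ⊕ Z/2Z.
  H_2: rank ker ∂_2 − rank ∂_3 = (18 − 18) − 0 = 0, and there is no ∂_3, so H_2 ≅ 0.

Hence the Betti numbers are b_0 = 1, b_1 = 1, b_2 = 0.

b_0 = 1, b_1 = 1, b_2 = 0.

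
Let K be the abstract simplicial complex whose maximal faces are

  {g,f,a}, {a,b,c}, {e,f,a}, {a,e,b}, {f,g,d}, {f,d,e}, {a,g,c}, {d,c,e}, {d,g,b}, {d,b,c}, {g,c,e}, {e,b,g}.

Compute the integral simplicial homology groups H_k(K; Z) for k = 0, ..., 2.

H_0 = Z,  H_1 = Z/2,  H_2 = 0.

Take the total order a < b < c < d < e < f < g on the vertex set. Then K (dimension 2) consists of the simplices:

  0-simplices (7): a, b, c, d, e, f, g
  1-simplices (18): ab, ac, ae, af, ag, bc, bd, be, bg, cd, ce, cg, de, df, dg, ef, eg, fg
  2-simplices (12): abc, abe, acg, aef, afg, bcd, bdg, beg, cde, ceg, def, dfg

Hence C_0 ≅ Z^7, C_1 ≅ Z^18, C_2 ≅ Z^12.

∂_1: C_1 → C_0 maps an edge to its endpoints' difference, ∂[p,q] = q − p. For instance
  ∂df = f − d.
The resulting 7×18 matrix has rank 6, and its Smith normal form has invariant factors (1,1,1,1,1,1).

The boundary map ∂_2: C_2 → C_1 sends each 2-simplex [p,q,r] to [q,r] − [p,r] + [p,q]. For instance
  ∂bcd = cd − bd + bc,
  ∂abc = bc − ac + ab.
This gives a 18×12 integer matrix of rank 12; reducing to Smith normal form yields diagonal entries (1,1,1,1,1,1,1,1,1,1,1,2).

Computing H_k = (kernel of ∂_k) / (image of ∂_{k+1}):

  H_0: rank C_0 − rank ∂_1 = 7 − 6 = 1, and the invariant factors of ∂_1 are all 1, so H_0 = Z.
  H_1: rank ker ∂_1 − rank ∂_2 = (18 − 6) − 12 = 0, and ∂_2 has invariant factor 2 > 1, so H_1 = Z/2.
  H_2: rank ker ∂_2 − rank ∂_3 = (12 − 12) − 0 = 0, and there is no ∂_3, so H_2 = 0.

As a check, the Euler characteristic is 7 − 18 + 12 = 1, which agrees with 1 − 0 + 0 = 1.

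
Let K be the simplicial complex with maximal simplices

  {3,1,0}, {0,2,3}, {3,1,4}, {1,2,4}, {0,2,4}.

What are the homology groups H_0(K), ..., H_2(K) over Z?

Order the vertices as 0 < 1 < 2 < 3 < 4. Listing each simplex with vertices in this order, K has dimension 2 with simplices:

  0-simplices (5): [0], [1], [2], [3], [4]
  1-simplices (10): [0,1], [0,2], [0,3], [0,4], [1,2], [1,3], [1,4], [2,3], [2,4], [3,4]
  2-simplices (5): [0,1,3], [0,2,3], [0,2,4], [1,2,4], [1,3,4]

so the chain groups are C_0 ≅ Z^5, C_1 ≅ Z^10, C_2 ≅ Z^5.

Boundary ∂_1: C_1 → C_0 sends each edge [p,q] (with p < q) to q − p. For instance
  ∂[0,3] = [3] − [0].
The resulting 5×10 matrix has rank 4, and its Smith normal form has invariant factors (1,1,1,1).

∂_2: C_2 → C_1 maps a triangle to the signed sum of its edges. For instance
  ∂[0,2,4] = [2,4] − [0,4] + [0,2],
  ∂[0,1,3] = [1,3] − [0,3] + [0,1].
The resulting 10×5 matrix has rank 5, and its Smith normal form has invariant factors (1,1,1,1,1).

Computing H_k = (kernel of ∂_k) / (image of ∂_{k+1}):

  H_0: rank C_0 − rank ∂_1 = 5 − 4 = 1, and the invariant factors of ∂_1 are all 1, so H_0 = Z.
  H_1: rank ker ∂_1 − rank ∂_2 = (10 − 4) − 5 = 1, and the invariant factors of ∂_2 are all 1, so H_1 = Z.
  H_2: rank ker ∂_2 − rank ∂_3 = (5 − 5) − 0 = 0, and there is no ∂_3, so H_2 = 0.

As a check, the Euler characteristic is 5 − 10 + 5 = 0, which agrees with 1 − 1 + 0 = 0.

H_0 = Z,  H_1 = Z,  H_2 = 0.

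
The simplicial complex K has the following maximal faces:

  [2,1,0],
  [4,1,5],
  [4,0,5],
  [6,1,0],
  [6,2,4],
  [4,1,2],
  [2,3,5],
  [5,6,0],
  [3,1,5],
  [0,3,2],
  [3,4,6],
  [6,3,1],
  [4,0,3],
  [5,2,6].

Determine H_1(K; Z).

We work with the vertex ordering 0 < 1 < 2 < 3 < 4 < 5 < 6. The simplices of K, each written with vertices in increasing order, are:

  0-simplices (7): [0], [1], [2], [3], [4], [5], [6]
  1-simplices (21): [0,1], [0,2], [0,3], [0,4], [0,5], [0,6], [1,2], [1,3], [1,4], [1,5], [1,6], [2,3], [2,4], [2,5], [2,6], [3,4], [3,5], [3,6], [4,5], [4,6], [5,6]
  2-simplices (14): [0,1,2], [0,1,6], [0,2,3], [0,3,4], [0,4,5], [0,5,6], [1,2,4], [1,3,5], [1,3,6], [1,4,5], [2,3,5], [2,4,6], [2,5,6], [3,4,6]

so the chain groups are C_0 ≅ Z^7, C_1 ≅ Z^21, C_2 ≅ Z^14.

∂_1: C_1 → C_0 is given by ∂[p,q] = [q] − [p].
As a 7×21 matrix over Z this has rank 6, with invariant factors (1,1,1,1,1,1).

Boundary ∂_2: C_2 → C_1 sends each 2-simplex [p,q,r] to [q,r] − [p,r] + [p,q]. For instance
  ∂[1,4,5] = [4,5] − [1,5] + [1,4],
  ∂[0,1,2] = [1,2] − [0,2] + [0,1].
As a 21×14 matrix over Z this has rank 13, with invariant factors (1,1,1,1,1,1,1,1,1,1,1,1,1).

Reading off H_k = ker ∂_k / im ∂_{k+1}:

  H_1: rank ker ∂_1 − rank ∂_2 = (21 − 6) − 13 = 2, and the invariant factors of ∂_2 are all 1, so H_1 ≅ Z^2.

H_1 ≅ Z^2.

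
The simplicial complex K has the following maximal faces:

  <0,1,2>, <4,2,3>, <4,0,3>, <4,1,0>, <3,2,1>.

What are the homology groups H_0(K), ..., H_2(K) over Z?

We work with the vertex ordering 0 < 1 < 2 < 3 < 4. The simplices of K, each written with vertices in increasing order, are:

  0-simplices (5): [0], [1], [2], [3], [4]
  1-simplices (10): [0,1], [0,2], [0,3], [0,4], [1,2], [1,3], [1,4], [2,3], [2,4], [3,4]
  2-simplices (5): [0,1,2], [0,1,4], [0,3,4], [1,2,3], [2,3,4]

Hence C_0 ≅ Z^5, C_1 ≅ Z^10, C_2 ≅ Z^5.

Boundary ∂_1: C_1 → C_0 maps an edge to its endpoints' difference, ∂[p,q] = q − p. For instance
  ∂[2,4] = [4] − [2].
The 5×10 boundary matrix has rank 4 and Smith normal form diag(1,1,1,1).

∂_2: C_2 → C_1 acts by ∂[p,q,r] = [q,r] − [p,r] + [p,q]. For instance
  ∂[0,1,4] = [1,4] − [0,4] + [0,1],
  ∂[1,2,3] = [2,3] − [1,3] + [1,2].
This gives a 10×5 integer matrix of rank 5; reducing to Smith normal form yields diagonal entries (1,1,1,1,1).

Reading off H_k = ker ∂_k / im ∂_{k+1}:

  H_0: rank C_0 − rank ∂_1 = 5 − 4 = 1, and the invariant factors of ∂_1 are all 1, so H_0 = Z.
  H_1: rank ker ∂_1 − rank ∂_2 = (10 − 4) − 5 = 1, and the invariant factors of ∂_2 are all 1, so H_1 = Z.
  H_2: rank ker ∂_2 − rank ∂_3 = (5 − 5) − 0 = 0, and there is no ∂_3, so H_2 = 0.

As a check, the Euler characteristic is 5 − 10 + 5 = 0, which agrees with 1 − 1 + 0 = 0.

H_0 = Z,  H_1 = Z,  H_2 = 0.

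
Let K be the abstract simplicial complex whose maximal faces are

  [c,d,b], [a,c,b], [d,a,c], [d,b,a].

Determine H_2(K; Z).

Take the total order a < b < c < d on the vertex set. Then K (dimension 2) consists of the simplices:

  0-simplices (4): a, b, c, d
  1-simplices (6): ab, ac, ad, bc, bd, cd
  2-simplices (4): abc, abd, acd, bcd

so the chain groups are C_0 ≅ Z^4, C_1 ≅ Z^6, C_2 ≅ Z^4.

Boundary ∂_1: C_1 → C_0 is given by ∂[p,q] = [q] − [p]. For instance
  ∂bd = d − b.
As a 4×6 matrix over Z this has rank 3, with invariant factors (1,1,1).

Boundary ∂_2: C_2 → C_1 maps a triangle to the signed sum of its edges. For instance
  ∂abc = bc − ac + ab,
  ∂acd = cd − ad + ac.
The 6×4 boundary matrix has rank 3 and Smith normal form diag(1,1,1).

From H_k ≅ ker(∂_k) / im(∂_{k+1}) we obtain:

  H_2: rank ker ∂_2 − rank ∂_3 = (4 − 3) − 0 = 1, and there is no ∂_3, so H_2 = Z.

H_2 = Z.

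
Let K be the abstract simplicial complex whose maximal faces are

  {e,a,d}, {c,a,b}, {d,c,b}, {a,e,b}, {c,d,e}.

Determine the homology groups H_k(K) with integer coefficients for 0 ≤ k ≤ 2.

H_0 ≅ Z,  H_1 ≅ Z,  H_2 = 0.

We work with the vertex ordering a < b < c < d < e. The simplices of K, each written with vertices in increasing order, are:

  0-simplices (5): a, b, c, d, e
  1-simplices (10): ab, ac, ad, ae, bc, bd, be, cd, ce, de
  2-simplices (5): abc, abe, ade, bcd, cde

Hence C_0 ≅ Z^5, C_1 ≅ Z^10, C_2 ≅ Z^5.

Boundary ∂_1: C_1 → C_0 maps an edge to its endpoints' difference, ∂[p,q] = q − p.
The resulting 5×10 matrix has rank 4, and its Smith normal form has invariant factors (1,1,1,1).

The boundary map ∂_2: C_2 → C_1 acts by ∂[p,q,r] = [q,r] − [p,r] + [p,q]. For instance
  ∂bcd = cd − bd + bc,
  ∂abe = be − ae + ab.
As a 10×5 matrix over Z this has rank 5, with invariant factors (1,1,1,1,1).

Reading off H_k = ker ∂_k / im ∂_{k+1}:

  H_0: rank C_0 − rank ∂_1 = 5 − 4 = 1, and the invariant factors of ∂_1 are all 1, so H_0 = Z.
  H_1: rank ker ∂_1 − rank ∂_2 = (10 − 4) − 5 = 1, and the invariant factors of ∂_2 are all 1, so H_1 = Z.
  H_2: rank ker ∂_2 − rank ∂_3 = (5 − 5) − 0 = 0, and there is no ∂_3, so H_2 = 0.

As a check, the Euler characteristic is 5 − 10 + 5 = 0, which agrees with 1 − 1 + 0 = 0.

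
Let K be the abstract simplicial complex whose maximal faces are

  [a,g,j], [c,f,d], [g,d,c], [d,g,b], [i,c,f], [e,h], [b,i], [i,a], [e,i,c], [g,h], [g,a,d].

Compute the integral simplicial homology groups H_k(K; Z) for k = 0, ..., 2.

H_0 ≅ Z,  H_1 ≅ Z^3,  H_2 = 0.

We work with the vertex ordering a < b < c < d < e < f < g < h < i < j. The simplices of K, each written with vertices in increasing order, are:

  0-simplices (10): a, b, c, d, e, f, g, h, i, j
  1-simplices (19): ad, ag, ai, aj, bd, bg, bi, cd, ce, cf, cg, ci, df, dg, eh, ei, fi, gh, gj
  2-simplices (7): adg, agj, bdg, cdf, cdg, cei, cfi

so the chain groups are C_0 ≅ Z^10, C_1 ≅ Z^19, C_2 ≅ Z^7.

The boundary map ∂_1: C_1 → C_0 is given by ∂[p,q] = [q] − [p].
This gives a 10×19 integer matrix of rank 9; reducing to Smith normal form yields diagonal entries (1,1,1,1,1,1,1,1,1).

Boundary ∂_2: C_2 → C_1 sends each 2-simplex [p,q,r] to [q,r] − [p,r] + [p,q]. For instance
  ∂agj = gj − aj + ag,
  ∂cdf = df − cf + cd.
The resulting 19×7 matrix has rank 7, and its Smith normal form has invariant factors (1,1,1,1,1,1,1).

From H_k ≅ ker(∂_k) / im(∂_{k+1}) we obtain:

  H_0: rank C_0 − rank ∂_1 = 10 − 9 = 1, and the invariant factors of ∂_1 are all 1, so H_0 = Z.
  H_1: rank ker ∂_1 − rank ∂_2 = (19 − 9) − 7 = 3, and the invariant factors of ∂_2 are all 1, so H_1 = Z^3.
  H_2: rank ker ∂_2 − rank ∂_3 = (7 − 7) − 0 = 0, and there is no ∂_3, so H_2 = 0.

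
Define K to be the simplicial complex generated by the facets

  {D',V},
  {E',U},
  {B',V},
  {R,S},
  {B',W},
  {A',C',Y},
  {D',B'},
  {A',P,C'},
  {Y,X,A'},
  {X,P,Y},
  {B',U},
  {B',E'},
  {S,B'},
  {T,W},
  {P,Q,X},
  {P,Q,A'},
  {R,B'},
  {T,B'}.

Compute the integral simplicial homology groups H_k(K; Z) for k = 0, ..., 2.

H_0 ≅ Z^2,  H_1 ≅ Z^5,  H_2 = 0.

Order the vertices as P < Q < R < S < T < U < V < W < X < Y < A' < B' < C' < D' < E'. Listing each simplex with vertices in this order, K has dimension 2 with simplices:

  0-simplices (15): [P], [Q], [R], [S], [T], [U], [V], [W], [X], [Y], [A'], [B'], [C'], [D'], [E']
  1-simplices (24): (24 of them)
  2-simplices (6): [P,Q,X], [P,Q,A'], [P,X,Y], [P,A',C'], [X,Y,A'], [Y,A',C']

Hence C_0 ≅ Z^15, C_1 ≅ Z^24, C_2 ≅ Z^6.

The boundary map ∂_1: C_1 → C_0 sends each edge [p,q] (with p < q) to q − p.
This gives a 15×24 integer matrix of rank 13; reducing to Smith normal form yields diagonal entries (1,1,1,1,1,1,1,1,1,1,1,1,1).

∂_2: C_2 → C_1 acts by ∂[p,q,r] = [q,r] − [p,r] + [p,q]. For instance
  ∂[X,Y,A'] = [Y,A'] − [X,A'] + [X,Y],
  ∂[P,A',C'] = [A',C'] − [P,C'] + [P,A'].
The resulting 24×6 matrix has rank 6, and its Smith normal form has invariant factors (1,1,1,1,1,1).

Computing H_k = (kernel of ∂_k) / (image of ∂_{k+1}):

  H_0: rank C_0 − rank ∂_1 = 15 − 13 = 2, and the invariant factors of ∂_1 are all 1, so H_0 = Z^2.
  H_1: rank ker ∂_1 − rank ∂_2 = (24 − 13) − 6 = 5, and the invariant factors of ∂_2 are all 1, so H_1 = Z^5.
  H_2: rank ker ∂_2 − rank ∂_3 = (6 − 6) − 0 = 0, and there is no ∂_3, so H_2 = 0.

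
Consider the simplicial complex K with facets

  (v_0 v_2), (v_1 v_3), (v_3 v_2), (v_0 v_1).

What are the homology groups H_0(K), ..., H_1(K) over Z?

K has 4 vertices, 4 edges.
rank ∂_0 = 0, rank ∂_1 = 3 ⇒ b_0 = 4 − 0 − 3 = 1; all invariant factors of ∂_1 are 1 so no torsion. So H_0 ≅ Z.
rank ∂_1 = 3, rank ∂_2 = 0 ⇒ b_1 = 4 − 3 − 0 = 1. So H_1 ≅ Z.

H_0 = Z,  H_1 = Z.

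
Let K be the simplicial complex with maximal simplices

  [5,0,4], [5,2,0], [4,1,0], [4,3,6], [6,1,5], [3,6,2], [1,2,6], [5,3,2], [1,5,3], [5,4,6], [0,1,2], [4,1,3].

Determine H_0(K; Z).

K has 7 vertices, 18 edges, 12 triangles.
rank ∂_0 = 0, rank ∂_1 = 6 ⇒ b_0 = 7 − 0 − 6 = 1; all invariant factors of ∂_1 are 1 so no torsion. So H_0 = Z.

H_0 = Z.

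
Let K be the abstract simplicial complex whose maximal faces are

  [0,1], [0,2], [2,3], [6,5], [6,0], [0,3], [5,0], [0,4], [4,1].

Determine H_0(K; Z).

H_0 ≅ Z.

Order the vertices as 0 < 1 < 2 < 3 < 4 < 5 < 6. Listing each simplex with vertices in this order, K has dimension 1 with simplices:

  0-simplices (7): [0], [1], [2], [3], [4], [5], [6]
  1-simplices (9): [0,1], [0,2], [0,3], [0,4], [0,5], [0,6], [1,4], [2,3], [5,6]

so the chain groups are C_0 ≅ Z^7, C_1 ≅ Z^9.

The boundary map ∂_1: C_1 → C_0 sends each edge [p,q] (with p < q) to q − p. For instance
  ∂[0,5] = [5] − [0].
The resulting 7×9 matrix has rank 6, and its Smith normal form has invariant factors (1,1,1,1,1,1).

Reading off H_k = ker ∂_k / im ∂_{k+1}:

  H_0: rank C_0 − rank ∂_1 = 7 − 6 = 1, and the invariant factors of ∂_1 are all 1, so H_0 ≅ Z.

(K is a triangulation of a wedge of 3 circles.)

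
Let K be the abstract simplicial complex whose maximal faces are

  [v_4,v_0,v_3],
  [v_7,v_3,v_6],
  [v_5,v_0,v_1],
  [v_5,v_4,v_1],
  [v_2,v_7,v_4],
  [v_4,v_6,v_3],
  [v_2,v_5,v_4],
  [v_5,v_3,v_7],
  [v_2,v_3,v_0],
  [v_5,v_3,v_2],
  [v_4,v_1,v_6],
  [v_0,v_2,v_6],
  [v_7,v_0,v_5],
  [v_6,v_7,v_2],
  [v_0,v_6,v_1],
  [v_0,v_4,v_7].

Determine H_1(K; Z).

We work with the vertex ordering v_0 < v_1 < v_2 < v_3 < v_4 < v_5 < v_6 < v_7. The simplices of K, each written with vertices in increasing order, are:

  0-simplices (8): [v_0], [v_1], [v_2], [v_3], [v_4], [v_5], [v_6], [v_7]
  1-simplices (24): (24 of them)
  2-simplices (16): (16 of them)

Hence C_0 ≅ Z^8, C_1 ≅ Z^24, C_2 ≅ Z^16.

Boundary ∂_1: C_1 → C_0 maps an edge to its endpoints' difference, ∂[p,q] = q − p. For instance
  ∂[v_1,v_4] = [v_4] − [v_1].
The 8×24 boundary matrix has rank 7 and Smith normal form diag(1,1,1,1,1,1,1).

The boundary map ∂_2: C_2 → C_1 sends each 2-simplex [p,q,r] to [q,r] − [p,r] + [p,q]. For instance
  ∂[v_0,v_1,v_6] = [v_1,v_6] − [v_0,v_6] + [v_0,v_1],
  ∂[v_0,v_4,v_7] = [v_4,v_7] − [v_0,v_7] + [v_0,v_4].
The resulting 24×16 matrix has rank 15, and its Smith normal form has invariant factors (1,1,1,1,1,1,1,1,1,1,1,1,1,1,1).

Computing H_k = (kernel of ∂_k) / (image of ∂_{k+1}):

  H_1: rank ker ∂_1 − rank ∂_2 = (24 − 7) − 15 = 2, and the invariant factors of ∂_2 are all 1, so H_1 ≅ Z^2.

H_1 ≅ Z^2.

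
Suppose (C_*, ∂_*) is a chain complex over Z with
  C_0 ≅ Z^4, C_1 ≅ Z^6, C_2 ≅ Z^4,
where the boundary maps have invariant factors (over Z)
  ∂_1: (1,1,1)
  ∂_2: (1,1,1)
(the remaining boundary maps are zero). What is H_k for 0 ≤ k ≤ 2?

H_0: b_0 = 4 − 0 − 3 = 1; torsion from ∂_1 factors > 1: none. So H_0 ≅ Z.
H_1: b_1 = 6 − 3 − 3 = 0; torsion from ∂_2 factors > 1: none. So H_1 ≅ 0.
H_2: b_2 = 4 − 3 − 0 = 1; torsion from ∂_3 factors > 1: none. So H_2 ≅ Z.

H_0 ≅ Z,  H_1 = 0,  H_2 ≅ Z.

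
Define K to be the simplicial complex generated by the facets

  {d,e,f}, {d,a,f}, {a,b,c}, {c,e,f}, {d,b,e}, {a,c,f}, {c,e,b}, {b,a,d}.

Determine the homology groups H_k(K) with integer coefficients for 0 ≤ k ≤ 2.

H_0 = Z,  H_1 = 0,  H_2 = Z.

Take the total order a < b < c < d < e < f on the vertex set. Then K (dimension 2) consists of the simplices:

  0-simplices (6): a, b, c, d, e, f
  1-simplices (12): ab, ac, ad, af, bc, bd, be, ce, cf, de, df, ef
  2-simplices (8): abc, abd, acf, adf, bce, bde, cef, def

giving chain groups C_0 ≅ Z^6, C_1 ≅ Z^12, C_2 ≅ Z^8.

Boundary ∂_1: C_1 → C_0 sends each edge [p,q] (with p < q) to q − p.
The 6×12 boundary matrix has rank 5 and Smith normal form diag(1,1,1,1,1).

The boundary map ∂_2: C_2 → C_1 acts by ∂[p,q,r] = [q,r] − [p,r] + [p,q]. For instance
  ∂bce = ce − be + bc,
  ∂bde = de − be + bd.
As a 12×8 matrix over Z this has rank 7, with invariant factors (1,1,1,1,1,1,1).

Computing H_k = (kernel of ∂_k) / (image of ∂_{k+1}):

  H_0: rank C_0 − rank ∂_1 = 6 − 5 = 1, and the invariant factors of ∂_1 are all 1, so H_0 = Z.
  H_1: rank ker ∂_1 − rank ∂_2 = (12 − 5) − 7 = 0, and the invariant factors of ∂_2 are all 1, so H_1 = 0.
  H_2: rank ker ∂_2 − rank ∂_3 = (8 − 7) − 0 = 1, and there is no ∂_3, so H_2 = Z.

(K is a triangulation of the 2-sphere S^2.)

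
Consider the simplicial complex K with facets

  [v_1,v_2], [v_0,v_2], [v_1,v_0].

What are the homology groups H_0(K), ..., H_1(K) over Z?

H_0 ≅ Z,  H_1 ≅ Z.

We work with the vertex ordering v_0 < v_1 < v_2. The simplices of K, each written with vertices in increasing order, are:

  0-simplices (3): [v_0], [v_1], [v_2]
  1-simplices (3): [v_0,v_1], [v_0,v_2], [v_1,v_2]

so the chain groups are C_0 ≅ Z^3, C_1 ≅ Z^3.

∂_1: C_1 → C_0 maps an edge to its endpoints' difference, ∂[p,q] = q − p.
As a 3×3 matrix over Z this has rank 2, with invariant factors (1,1).

From H_k ≅ ker(∂_k) / im(∂_{k+1}) we obtain:

  H_0: rank C_0 − rank ∂_1 = 3 − 2 = 1, and the invariant factors of ∂_1 are all 1, so H_0 = Z.
  H_1: rank ker ∂_1 − rank ∂_2 = (3 − 2) − 0 = 1, and there is no ∂_2, so H_1 = Z.

As a check, the Euler characteristic is 3 − 3 = 0, which agrees with 1 − 1 = 0.
(K is a triangulation of the circle S^1.)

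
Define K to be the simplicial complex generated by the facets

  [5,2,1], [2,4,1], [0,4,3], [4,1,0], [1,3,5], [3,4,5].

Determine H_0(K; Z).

Fix the vertex order 0 < 1 < 2 < 3 < 4 < 5 and write every simplex with vertices in increasing order. Then dim K = 2 and the simplices of K are:

  0-simplices (6): [0], [1], [2], [3], [4], [5]
  1-simplices (12): [0,1], [0,3], [0,4], [1,2], [1,3], [1,4], [1,5], [2,4], [2,5], [3,4], [3,5], [4,5]
  2-simplices (6): [0,1,4], [0,3,4], [1,2,4], [1,2,5], [1,3,5], [3,4,5]

so the chain groups are C_0 ≅ Z^6, C_1 ≅ Z^12, C_2 ≅ Z^6.

The boundary map ∂_1: C_1 → C_0 maps an edge to its endpoints' difference, ∂[p,q] = q − p. For instance
  ∂[3,5] = [5] − [3].
As a 6×12 matrix over Z this has rank 5, with invariant factors (1,1,1,1,1).

The boundary map ∂_2: C_2 → C_1 maps a triangle to the signed sum of its edges. For instance
  ∂[0,1,4] = [1,4] − [0,4] + [0,1],
  ∂[1,2,4] = [2,4] − [1,4] + [1,2].
The resulting 12×6 matrix has rank 6, and its Smith normal form has invariant factors (1,1,1,1,1,1).

Now H_k = ker ∂_k / im ∂_{k+1}, so:

  H_0: rank C_0 − rank ∂_1 = 6 − 5 = 1, and the invariant factors of ∂_1 are all 1, so H_0 ≅ Z.

(K is a triangulation of the cylinder S^1 x I.)

H_0 = Z.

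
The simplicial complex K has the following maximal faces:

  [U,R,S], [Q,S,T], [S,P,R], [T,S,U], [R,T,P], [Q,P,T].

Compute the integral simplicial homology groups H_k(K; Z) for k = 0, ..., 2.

Take the total order P < Q < R < S < T < U on the vertex set. Then K (dimension 2) consists of the simplices:

  0-simplices (6): P, Q, R, S, T, U
  1-simplices (12): PQ, PR, PS, PT, QS, QT, RS, RT, RU, ST, SU, TU
  2-simplices (6): PQT, PRS, PRT, QST, RSU, STU

giving chain groups C_0 ≅ Z^6, C_1 ≅ Z^12, C_2 ≅ Z^6.

The boundary map ∂_1: C_1 → C_0 sends each edge [p,q] (with p < q) to q − p. For instance
  ∂RS = S − R.
The 6×12 boundary matrix has rank 5 and Smith normal form diag(1,1,1,1,1).

∂_2: C_2 → C_1 acts by ∂[p,q,r] = [q,r] − [p,r] + [p,q]. For instance
  ∂RSU = SU − RU + RS,
  ∂QST = ST − QT + QS.
This gives a 12×6 integer matrix of rank 6; reducing to Smith normal form yields diagonal entries (1,1,1,1,1,1).

Now H_k = ker ∂_k / im ∂_{k+1}, so:

  H_0: rank C_0 − rank ∂_1 = 6 − 5 = 1, and the invariant factors of ∂_1 are all 1, so H_0 ≅ Z.
  H_1: rank ker ∂_1 − rank ∂_2 = (12 − 5) − 6 = 1, and the invariant factors of ∂_2 are all 1, so H_1 ≅ Z.
  H_2: rank ker ∂_2 − rank ∂_3 = (6 − 6) − 0 = 0, and there is no ∂_3, so H_2 ≅ 0.

(K is a triangulation of the cylinder S^1 x I.)

H_0 ≅ Z,  H_1 ≅ Z,  H_2 = 0.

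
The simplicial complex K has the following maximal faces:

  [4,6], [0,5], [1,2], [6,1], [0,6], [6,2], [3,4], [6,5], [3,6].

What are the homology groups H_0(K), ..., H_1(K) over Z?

We work with the vertex ordering 0 < 1 < 2 < 3 < 4 < 5 < 6. The simplices of K, each written with vertices in increasing order, are:

  0-simplices (7): [0], [1], [2], [3], [4], [5], [6]
  1-simplices (9): [0,5], [0,6], [1,2], [1,6], [2,6], [3,4], [3,6], [4,6], [5,6]

Hence C_0 ≅ Z^7, C_1 ≅ Z^9.

∂_1: C_1 → C_0 is given by ∂[p,q] = [q] − [p]. For instance
  ∂[0,6] = [6] − [0].
The 7×9 boundary matrix has rank 6 and Smith normal form diag(1,1,1,1,1,1).

Reading off H_k = ker ∂_k / im ∂_{k+1}:

  H_0: rank C_0 − rank ∂_1 = 7 − 6 = 1, and the invariant factors of ∂_1 are all 1, so H_0 = Z.
  H_1: rank ker ∂_1 − rank ∂_2 = (9 − 6) − 0 = 3, and there is no ∂_2, so H_1 = Z^3.

H_0 = Z,  H_1 = Z^3.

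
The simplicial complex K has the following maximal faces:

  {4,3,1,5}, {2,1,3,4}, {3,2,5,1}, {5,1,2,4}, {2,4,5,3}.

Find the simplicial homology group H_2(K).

Order the vertices as 1 < 2 < 3 < 4 < 5. Listing each simplex with vertices in this order, K has dimension 3 with simplices:

  0-simplices (5): [1], [2], [3], [4], [5]
  1-simplices (10): [1,2], [1,3], [1,4], [1,5], [2,3], [2,4], [2,5], [3,4], [3,5], [4,5]
  2-simplices (10): [1,2,3], [1,2,4], [1,2,5], [1,3,4], [1,3,5], [1,4,5], [2,3,4], [2,3,5], [2,4,5], [3,4,5]
  3-simplices (5): [1,2,3,4], [1,2,3,5], [1,2,4,5], [1,3,4,5], [2,3,4,5]

so the chain groups are C_0 ≅ Z^5, C_1 ≅ Z^10, C_2 ≅ Z^10, C_3 ≅ Z^5.

∂_1: C_1 → C_0 sends each edge [p,q] (with p < q) to q − p.
This gives a 5×10 integer matrix of rank 4; reducing to Smith normal form yields diagonal entries (1,1,1,1).

The boundary map ∂_2: C_2 → C_1 acts by ∂[p,q,r] = [q,r] − [p,r] + [p,q]. For instance
  ∂[1,3,5] = [3,5] − [1,5] + [1,3],
  ∂[1,3,4] = [3,4] − [1,4] + [1,3].
The 10×10 boundary matrix has rank 6 and Smith normal form diag(1,1,1,1,1,1).

Boundary ∂_3: C_3 → C_2 sends each 3-simplex σ to the alternating sum Σ_i (−1)^i (σ with its i-th vertex removed). For instance
  ∂[2,3,4,5] = [3,4,5] − [2,4,5] + [2,3,5] − [2,3,4],
  ∂[1,3,4,5] = [3,4,5] − [1,4,5] + [1,3,5] − [1,3,4].
The 10×5 boundary matrix has rank 4 and Smith normal form diag(1,1,1,1).

From H_k ≅ ker(∂_k) / im(∂_{k+1}) we obtain:

  H_2: rank ker ∂_2 − rank ∂_3 = (10 − 6) − 4 = 0, and the invariant factors of ∂_3 are all 1, so H_2 = 0.

(K is a triangulation of the 3-sphere S^3.)

H_2 ≅ 0.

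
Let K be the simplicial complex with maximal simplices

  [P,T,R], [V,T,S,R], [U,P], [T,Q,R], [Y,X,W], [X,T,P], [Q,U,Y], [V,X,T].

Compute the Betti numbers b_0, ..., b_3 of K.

b_0 = 1, b_1 = 2, b_2 = 0, b_3 = 0.

We work with the vertex ordering P < Q < R < S < T < U < V < W < X < Y. The simplices of K, each written with vertices in increasing order, are:

  0-simplices (10): P, Q, R, S, T, U, V, W, X, Y
  1-simplices (20): PR, PT, PU, PX, QR, QT, QU, QY, RS, RT, RV, ST, SV, TV, TX, UY, VX, WX, WY, XY
  2-simplices (10): PRT, PTX, QRT, QUY, RST, RSV, RTV, STV, TVX, WXY
  3-simplices (1): RSTV

Hence C_0 ≅ Z^10, C_1 ≅ Z^20, C_2 ≅ Z^10, C_3 ≅ Z^1.

The boundary map ∂_1: C_1 → C_0 maps an edge to its endpoints' difference, ∂[p,q] = q − p. For instance
  ∂QU = U − Q.
As a 10×20 matrix over Z this has rank 9, with invariant factors (1,1,1,1,1,1,1,1,1).

The boundary map ∂_2: C_2 → C_1 sends each 2-simplex [p,q,r] to [q,r] − [p,r] + [p,q]. For instance
  ∂QUY = UY − QY + QU,
  ∂QRT = RT − QT + QR.
The 20×10 boundary matrix has rank 9 and Smith normal form diag(1,1,1,1,1,1,1,1,1).

∂_3: C_3 → C_2 sends each 3-simplex σ to the alternating sum Σ_i (−1)^i (σ with its i-th vertex removed). For instance
  ∂RSTV = STV − RTV + RSV − RST.
The 10×1 boundary matrix has rank 1 and Smith normal form diag(1).

Reading off H_k = ker ∂_k / im ∂_{k+1}:

  H_0: rank C_0 − rank ∂_1 = 10 − 9 = 1, and the invariant factors of ∂_1 are all 1, so H_0 ≅ Z.
  H_1: rank ker ∂_1 − rank ∂_2 = (20 − 9) − 9 = 2, and the invariant factors of ∂_2 are all 1, so H_1 ≅ Z^2.
  H_2: rank ker ∂_2 − rank ∂_3 = (10 − 9) − 1 = 0, and the invariant factors of ∂_3 are all 1, so H_2 ≅ 0.
  H_3: rank ker ∂_3 − rank ∂_4 = (1 − 1) − 0 = 0, and there is no ∂_4, so H_3 ≅ 0.

As a check, the Euler characteristic is 10 − 20 + 10 − 1 = -1, which agrees with 1 − 2 + 0 − 0 = -1.

Hence the Betti numbers are b_0 = 1, b_1 = 2, b_2 = 0, b_3 = 0.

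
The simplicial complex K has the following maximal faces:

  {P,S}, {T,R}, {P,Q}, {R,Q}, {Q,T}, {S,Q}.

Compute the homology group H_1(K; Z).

Fix the vertex order P < Q < R < S < T and write every simplex with vertices in increasing order. Then dim K = 1 and the simplices of K are:

  0-simplices (5): P, Q, R, S, T
  1-simplices (6): PQ, PS, QR, QS, QT, RT

so the chain groups are C_0 ≅ Z^5, C_1 ≅ Z^6.

The boundary map ∂_1: C_1 → C_0 sends each edge [p,q] (with p < q) to q − p.
The 5×6 boundary matrix has rank 4 and Smith normal form diag(1,1,1,1).

Computing H_k = (kernel of ∂_k) / (image of ∂_{k+1}):

  H_1: rank ker ∂_1 − rank ∂_2 = (6 − 4) − 0 = 2, and there is no ∂_2, so H_1 = Z^2.

H_1 ≅ Z^2.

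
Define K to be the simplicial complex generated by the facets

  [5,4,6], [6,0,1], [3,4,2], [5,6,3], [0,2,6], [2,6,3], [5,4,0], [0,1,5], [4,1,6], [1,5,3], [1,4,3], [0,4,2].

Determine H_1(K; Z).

H_1 ≅ Z/2.

Order the vertices as 0 < 1 < 2 < 3 < 4 < 5 < 6. Listing each simplex with vertices in this order, K has dimension 2 with simplices:

  0-simplices (7): [0], [1], [2], [3], [4], [5], [6]
  1-simplices (18): [0,1], [0,2], [0,4], [0,5], [0,6], [1,3], [1,4], [1,5], [1,6], [2,3], [2,4], [2,6], [3,4], [3,5], [3,6], [4,5], [4,6], [5,6]
  2-simplices (12): [0,1,5], [0,1,6], [0,2,4], [0,2,6], [0,4,5], [1,3,4], [1,3,5], [1,4,6], [2,3,4], [2,3,6], [3,5,6], [4,5,6]

giving chain groups C_0 ≅ Z^7, C_1 ≅ Z^18, C_2 ≅ Z^12.

∂_1: C_1 → C_0 maps an edge to its endpoints' difference, ∂[p,q] = q − p. For instance
  ∂[2,3] = [3] − [2].
The resulting 7×18 matrix has rank 6, and its Smith normal form has invariant factors (1,1,1,1,1,1).

The boundary map ∂_2: C_2 → C_1 acts by ∂[p,q,r] = [q,r] − [p,r] + [p,q]. For instance
  ∂[1,4,6] = [4,6] − [1,6] + [1,4],
  ∂[0,1,6] = [1,6] − [0,6] + [0,1].
The resulting 18×12 matrix has rank 12, and its Smith normal form has invariant factors (1,1,1,1,1,1,1,1,1,1,1,2).

Computing H_k = (kernel of ∂_k) / (image of ∂_{k+1}):

  H_1: rank ker ∂_1 − rank ∂_2 = (18 − 6) − 12 = 0, and ∂_2 has invariant factor 2 > 1, so H_1 ≅ Z/2.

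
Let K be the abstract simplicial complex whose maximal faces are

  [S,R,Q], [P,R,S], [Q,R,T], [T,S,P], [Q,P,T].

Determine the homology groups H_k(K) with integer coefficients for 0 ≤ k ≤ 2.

H_0 = Z,  H_1 = Z,  H_2 = 0.

Order the vertices as P < Q < R < S < T. Listing each simplex with vertices in this order, K has dimension 2 with simplices:

  0-simplices (5): P, Q, R, S, T
  1-simplices (10): PQ, PR, PS, PT, QR, QS, QT, RS, RT, ST
  2-simplices (5): PQT, PRS, PST, QRS, QRT

so the chain groups are C_0 ≅ Z^5, C_1 ≅ Z^10, C_2 ≅ Z^5.

∂_1: C_1 → C_0 sends each edge [p,q] (with p < q) to q − p. For instance
  ∂ST = T − S.
The 5×10 boundary matrix has rank 4 and Smith normal form diag(1,1,1,1).

Boundary ∂_2: C_2 → C_1 acts by ∂[p,q,r] = [q,r] − [p,r] + [p,q]. For instance
  ∂PQT = QT − PT + PQ,
  ∂PRS = RS − PS + PR.
The 10×5 boundary matrix has rank 5 and Smith normal form diag(1,1,1,1,1).

Computing H_k = (kernel of ∂_k) / (image of ∂_{k+1}):

  H_0: rank C_0 − rank ∂_1 = 5 − 4 = 1, and the invariant factors of ∂_1 are all 1, so H_0 ≅ Z.
  H_1: rank ker ∂_1 − rank ∂_2 = (10 − 4) − 5 = 1, and the invariant factors of ∂_2 are all 1, so H_1 ≅ Z.
  H_2: rank ker ∂_2 − rank ∂_3 = (5 − 5) − 0 = 0, and there is no ∂_3, so H_2 ≅ 0.

As a check, the Euler characteristic is 5 − 10 + 5 = 0, which agrees with 1 − 1 + 0 = 0.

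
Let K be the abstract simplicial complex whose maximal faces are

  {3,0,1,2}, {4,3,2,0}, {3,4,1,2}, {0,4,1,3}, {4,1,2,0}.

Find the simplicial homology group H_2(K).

H_2 ≅ 0.

K has 5 vertices, 10 edges, 10 triangles, 5 3-simplices.
rank ∂_2 = 6, rank ∂_3 = 4 ⇒ b_2 = 10 − 6 − 4 = 0; all invariant factors of ∂_3 are 1 so no torsion. So H_2 = 0.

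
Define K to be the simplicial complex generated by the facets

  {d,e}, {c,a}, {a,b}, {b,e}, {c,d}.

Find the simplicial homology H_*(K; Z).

Fix the vertex order a < b < c < d < e and write every simplex with vertices in increasing order. Then dim K = 1 and the simplices of K are:

  0-simplices (5): a, b, c, d, e
  1-simplices (5): ab, ac, be, cd, de

giving chain groups C_0 ≅ Z^5, C_1 ≅ Z^5.

The boundary map ∂_1: C_1 → C_0 sends each edge [p,q] (with p < q) to q − p. For instance
  ∂be = e − b.
The 5×5 boundary matrix has rank 4 and Smith normal form diag(1,1,1,1).

Reading off H_k = ker ∂_k / im ∂_{k+1}:

  H_0: rank C_0 − rank ∂_1 = 5 − 4 = 1, and the invariant factors of ∂_1 are all 1, so H_0 = Z.
  H_1: rank ker ∂_1 − rank ∂_2 = (5 − 4) − 0 = 1, and there is no ∂_2, so H_1 = Z.

(K is a triangulation of the circle S^1.)

H_0 ≅ Z,  H_1 ≅ Z.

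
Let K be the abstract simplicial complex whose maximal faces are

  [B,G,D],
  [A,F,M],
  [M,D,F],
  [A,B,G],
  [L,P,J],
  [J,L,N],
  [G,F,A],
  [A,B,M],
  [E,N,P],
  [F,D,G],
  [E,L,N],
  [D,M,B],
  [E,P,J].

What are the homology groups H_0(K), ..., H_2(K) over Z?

H_0 = Z^2,  H_1 = Z,  H_2 = Z.

K has 11 vertices, 22 edges, 13 triangles.
rank ∂_0 = 0, rank ∂_1 = 9 ⇒ b_0 = 11 − 0 − 9 = 2; all invariant factors of ∂_1 are 1 so no torsion. So H_0 ≅ Z^2.
rank ∂_1 = 9, rank ∂_2 = 12 ⇒ b_1 = 22 − 9 − 12 = 1; all invariant factors of ∂_2 are 1 so no torsion. So H_1 ≅ Z.
rank ∂_2 = 12, rank ∂_3 = 0 ⇒ b_2 = 13 − 12 − 0 = 1. So H_2 ≅ Z.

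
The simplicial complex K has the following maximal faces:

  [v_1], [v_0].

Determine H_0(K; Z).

H_0 = Z^2.

Take the total order v_0 < v_1 on the vertex set. Then K (dimension 0) consists of the simplices:

  0-simplices (2): [v_0], [v_1]

Hence C_0 ≅ Z^2.

Computing H_k = (kernel of ∂_k) / (image of ∂_{k+1}):

  H_0: rank C_0 − rank ∂_1 = 2 − 0 = 2, and there is no ∂_1, so H_0 ≅ Z^2.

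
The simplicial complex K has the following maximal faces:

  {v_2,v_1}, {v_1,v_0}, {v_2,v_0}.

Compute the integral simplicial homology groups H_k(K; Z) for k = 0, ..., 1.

Take the total order v_0 < v_1 < v_2 on the vertex set. Then K (dimension 1) consists of the simplices:

  0-simplices (3): [v_0], [v_1], [v_2]
  1-simplices (3): [v_0,v_1], [v_0,v_2], [v_1,v_2]

so the chain groups are C_0 ≅ Z^3, C_1 ≅ Z^3.

Boundary ∂_1: C_1 → C_0 maps an edge to its endpoints' difference, ∂[p,q] = q − p. For instance
  ∂[v_1,v_2] = [v_2] − [v_1].
As a 3×3 matrix over Z this has rank 2, with invariant factors (1,1).

Now H_k = ker ∂_k / im ∂_{k+1}, so:

  H_0: rank C_0 − rank ∂_1 = 3 − 2 = 1, and the invariant factors of ∂_1 are all 1, so H_0 = Z.
  H_1: rank ker ∂_1 − rank ∂_2 = (3 − 2) − 0 = 1, and there is no ∂_2, so H_1 = Z.

H_0 ≅ Z,  H_1 ≅ Z.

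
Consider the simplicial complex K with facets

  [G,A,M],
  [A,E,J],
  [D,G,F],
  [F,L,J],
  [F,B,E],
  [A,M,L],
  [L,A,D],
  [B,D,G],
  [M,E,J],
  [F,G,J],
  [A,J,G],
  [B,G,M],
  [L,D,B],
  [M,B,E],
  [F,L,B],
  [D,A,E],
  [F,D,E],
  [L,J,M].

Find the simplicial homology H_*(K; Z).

H_0 ≅ Z,  H_1 ≅ Z ⊕ Z_2,  H_2 = 0.

We work with the vertex ordering A < B < D < E < F < G < J < L < M. The simplices of K, each written with vertices in increasing order, are:

  0-simplices (9): A, B, D, E, F, G, J, L, M
  1-simplices (27): AD, AE, AG, AJ, AL, AM, BD, BE, BF, BG, BL, BM, DE, DF, DG, DL, EF, EJ, EM, FG, FJ, FL, GJ, GM, JL, JM, LM
  2-simplices (18): ADE, ADL, AEJ, AGJ, AGM, ALM, BDG, BDL, BEF, BEM, BFL, BGM, DEF, DFG, EJM, FGJ, FJL, JLM

Hence C_0 ≅ Z^9, C_1 ≅ Z^27, C_2 ≅ Z^18.

The boundary map ∂_1: C_1 → C_0 maps an edge to its endpoints' difference, ∂[p,q] = q − p. For instance
  ∂AE = E − A.
The resulting 9×27 matrix has rank 8, and its Smith normal form has invariant factors (1,1,1,1,1,1,1,1).

The boundary map ∂_2: C_2 → C_1 sends each 2-simplex [p,q,r] to [q,r] − [p,r] + [p,q]. For instance
  ∂BDG = DG − BG + BD,
  ∂AGM = GM − AM + AG.
The resulting 27×18 matrix has rank 18, and its Smith normal form has invariant factors (1,1,1,1,1,1,1,1,1,1,1,1,1,1,1,1,1,2).

From H_k ≅ ker(∂_k) / im(∂_{k+1}) we obtain:

  H_0: rank C_0 − rank ∂_1 = 9 − 8 = 1, and the invariant factors of ∂_1 are all 1, so H_0 ≅ Z.
  H_1: rank ker ∂_1 − rank ∂_2 = (27 − 8) − 18 = 1, and ∂_2 has invariant factor 2 > 1, so H_1 ≅ Z ⊕ Z_2.
  H_2: rank ker ∂_2 − rank ∂_3 = (18 − 18) − 0 = 0, and there is no ∂_3, so H_2 ≅ 0.

(K is a triangulation of the Klein bottle.)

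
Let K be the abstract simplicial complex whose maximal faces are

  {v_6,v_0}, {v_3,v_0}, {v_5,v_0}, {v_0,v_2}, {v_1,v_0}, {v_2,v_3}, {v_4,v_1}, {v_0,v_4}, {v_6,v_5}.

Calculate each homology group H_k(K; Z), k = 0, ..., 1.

Take the total order v_0 < v_1 < v_2 < v_3 < v_4 < v_5 < v_6 on the vertex set. Then K (dimension 1) consists of the simplices:

  0-simplices (7): [v_0], [v_1], [v_2], [v_3], [v_4], [v_5], [v_6]
  1-simplices (9): [v_0,v_1], [v_0,v_2], [v_0,v_3], [v_0,v_4], [v_0,v_5], [v_0,v_6], [v_1,v_4], [v_2,v_3], [v_5,v_6]

Hence C_0 ≅ Z^7, C_1 ≅ Z^9.

Boundary ∂_1: C_1 → C_0 sends each edge [p,q] (with p < q) to q − p. For instance
  ∂[v_0,v_1] = [v_1] − [v_0].
This gives a 7×9 integer matrix of rank 6; reducing to Smith normal form yields diagonal entries (1,1,1,1,1,1).

Now H_k = ker ∂_k / im ∂_{k+1}, so:

  H_0: rank C_0 − rank ∂_1 = 7 − 6 = 1, and the invariant factors of ∂_1 are all 1, so H_0 = Z.
  H_1: rank ker ∂_1 − rank ∂_2 = (9 − 6) − 0 = 3, and there is no ∂_2, so H_1 = Z^3.

(K is a triangulation of a wedge of 3 circles.)

H_0 = Z,  H_1 = Z^3.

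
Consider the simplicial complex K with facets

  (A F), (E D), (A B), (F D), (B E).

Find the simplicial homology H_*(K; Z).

We work with the vertex ordering A < B < D < E < F. The simplices of K, each written with vertices in increasing order, are:

  0-simplices (5): A, B, D, E, F
  1-simplices (5): AB, AF, BE, DE, DF

so the chain groups are C_0 ≅ Z^5, C_1 ≅ Z^5.

∂_1: C_1 → C_0 sends each edge [p,q] (with p < q) to q − p. For instance
  ∂AF = F − A.
This gives a 5×5 integer matrix of rank 4; reducing to Smith normal form yields diagonal entries (1,1,1,1).

From H_k ≅ ker(∂_k) / im(∂_{k+1}) we obtain:

  H_0: rank C_0 − rank ∂_1 = 5 − 4 = 1, and the invariant factors of ∂_1 are all 1, so H_0 = Z.
  H_1: rank ker ∂_1 − rank ∂_2 = (5 − 4) − 0 = 1, and there is no ∂_2, so H_1 = Z.

H_0 = Z,  H_1 = Z.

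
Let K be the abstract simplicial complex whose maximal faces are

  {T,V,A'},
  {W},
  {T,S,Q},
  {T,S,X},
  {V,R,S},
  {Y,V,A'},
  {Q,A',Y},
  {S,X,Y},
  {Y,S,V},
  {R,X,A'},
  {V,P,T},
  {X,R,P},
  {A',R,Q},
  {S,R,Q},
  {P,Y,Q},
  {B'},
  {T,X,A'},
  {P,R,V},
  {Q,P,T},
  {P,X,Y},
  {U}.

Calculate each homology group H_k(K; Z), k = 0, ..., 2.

H_0 ≅ Z^4,  H_1 ≅ Z^2,  H_2 ≅ Z.

K has 12 vertices, 27 edges, 18 triangles.
rank ∂_0 = 0, rank ∂_1 = 8 ⇒ b_0 = 12 − 0 − 8 = 4; all invariant factors of ∂_1 are 1 so no torsion. So H_0 = Z^4.
rank ∂_1 = 8, rank ∂_2 = 17 ⇒ b_1 = 27 − 8 − 17 = 2; all invariant factors of ∂_2 are 1 so no torsion. So H_1 = Z^2.
rank ∂_2 = 17, rank ∂_3 = 0 ⇒ b_2 = 18 − 17 − 0 = 1. So H_2 = Z.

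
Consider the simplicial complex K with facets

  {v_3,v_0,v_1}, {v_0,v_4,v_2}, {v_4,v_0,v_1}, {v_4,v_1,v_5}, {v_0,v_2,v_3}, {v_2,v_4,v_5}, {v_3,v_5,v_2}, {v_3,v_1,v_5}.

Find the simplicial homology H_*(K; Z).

K has 6 vertices, 12 edges, 8 triangles.
rank ∂_0 = 0, rank ∂_1 = 5 ⇒ b_0 = 6 − 0 − 5 = 1; all invariant factors of ∂_1 are 1 so no torsion. So H_0 ≅ Z.
rank ∂_1 = 5, rank ∂_2 = 7 ⇒ b_1 = 12 − 5 − 7 = 0; all invariant factors of ∂_2 are 1 so no torsion. So H_1 ≅ 0.
rank ∂_2 = 7, rank ∂_3 = 0 ⇒ b_2 = 8 − 7 − 0 = 1. So H_2 ≅ Z.

H_0 = Z,  H_1 = 0,  H_2 = Z.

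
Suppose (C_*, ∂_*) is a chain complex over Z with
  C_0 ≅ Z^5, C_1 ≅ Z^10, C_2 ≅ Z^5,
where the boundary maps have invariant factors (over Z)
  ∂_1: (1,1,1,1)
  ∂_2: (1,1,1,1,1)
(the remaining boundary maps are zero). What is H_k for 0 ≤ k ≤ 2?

H_0: b_0 = 5 − 0 − 4 = 1; torsion from ∂_1 factors > 1: none. So H_0 = Z.
H_1: b_1 = 10 − 4 − 5 = 1; torsion from ∂_2 factors > 1: none. So H_1 = Z.
H_2: b_2 = 5 − 5 − 0 = 0; torsion from ∂_3 factors > 1: none. So H_2 = 0.

H_0 = Z,  H_1 = Z,  H_2 = 0.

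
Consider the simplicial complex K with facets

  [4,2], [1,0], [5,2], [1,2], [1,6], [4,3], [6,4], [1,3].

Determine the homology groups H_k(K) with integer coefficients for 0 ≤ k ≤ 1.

Fix the vertex order 0 < 1 < 2 < 3 < 4 < 5 < 6 and write every simplex with vertices in increasing order. Then dim K = 1 and the simplices of K are:

  0-simplices (7): [0], [1], [2], [3], [4], [5], [6]
  1-simplices (8): [0,1], [1,2], [1,3], [1,6], [2,4], [2,5], [3,4], [4,6]

so the chain groups are C_0 ≅ Z^7, C_1 ≅ Z^8.

The boundary map ∂_1: C_1 → C_0 sends each edge [p,q] (with p < q) to q − p.
This gives a 7×8 integer matrix of rank 6; reducing to Smith normal form yields diagonal entries (1,1,1,1,1,1).

Now H_k = ker ∂_k / im ∂_{k+1}, so:

  H_0: rank C_0 − rank ∂_1 = 7 − 6 = 1, and the invariant factors of ∂_1 are all 1, so H_0 = Z.
  H_1: rank ker ∂_1 − rank ∂_2 = (8 − 6) − 0 = 2, and there is no ∂_2, so H_1 = Z^2.

As a check, the Euler characteristic is 7 − 8 = -1, which agrees with 1 − 2 = -1.

H_0 = Z,  H_1 = Z^2.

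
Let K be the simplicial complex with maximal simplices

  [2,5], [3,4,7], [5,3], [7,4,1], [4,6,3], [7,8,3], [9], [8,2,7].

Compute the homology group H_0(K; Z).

We work with the vertex ordering 1 < 2 < 3 < 4 < 5 < 6 < 7 < 8 < 9. The simplices of K, each written with vertices in increasing order, are:

  0-simplices (9): [1], [2], [3], [4], [5], [6], [7], [8], [9]
  1-simplices (13): [1,4], [1,7], [2,5], [2,7], [2,8], [3,4], [3,5], [3,6], [3,7], [3,8], [4,6], [4,7], [7,8]
  2-simplices (5): [1,4,7], [2,7,8], [3,4,6], [3,4,7], [3,7,8]

so the chain groups are C_0 ≅ Z^9, C_1 ≅ Z^13, C_2 ≅ Z^5.

The boundary map ∂_1: C_1 → C_0 is given by ∂[p,q] = [q] − [p]. For instance
  ∂[2,5] = [5] − [2].
The 9×13 boundary matrix has rank 7 and Smith normal form diag(1,1,1,1,1,1,1).

The boundary map ∂_2: C_2 → C_1 sends each 2-simplex [p,q,r] to [q,r] − [p,r] + [p,q]. For instance
  ∂[2,7,8] = [7,8] − [2,8] + [2,7],
  ∂[3,4,6] = [4,6] − [3,6] + [3,4].
As a 13×5 matrix over Z this has rank 5, with invariant factors (1,1,1,1,1).

Reading off H_k = ker ∂_k / im ∂_{k+1}:

  H_0: rank C_0 − rank ∂_1 = 9 − 7 = 2, and the invariant factors of ∂_1 are all 1, so H_0 ≅ Z^2.

H_0 = Z^2.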